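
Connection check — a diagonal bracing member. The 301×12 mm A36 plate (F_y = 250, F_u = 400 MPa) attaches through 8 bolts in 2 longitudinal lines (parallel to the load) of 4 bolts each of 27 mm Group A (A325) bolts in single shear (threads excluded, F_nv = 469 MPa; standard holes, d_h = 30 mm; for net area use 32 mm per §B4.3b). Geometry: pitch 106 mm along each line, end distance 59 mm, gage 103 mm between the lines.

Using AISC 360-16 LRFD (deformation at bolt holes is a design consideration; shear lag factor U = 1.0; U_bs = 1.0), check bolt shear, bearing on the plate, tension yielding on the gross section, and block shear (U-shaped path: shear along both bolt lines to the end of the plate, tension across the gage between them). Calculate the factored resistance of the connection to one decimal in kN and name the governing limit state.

Bolt shear: A_b = π(27)²/4 = 572.56 mm². φR_n = 0.75 × 469 × 572.56 × 8 × 1 = 1611.2 kN.
Bearing (12 mm plate, F_u = 400 MPa): end bolts L_c = 59 − 30/2 = 44, R_n = min(1.2×44×12×400, 2.4×27×12×400) = 253.44 kN/bolt; interior L_c = 106 − 30 = 76, R_n = 311.04 kN/bolt. φR_n = 0.75 × (2×253.44 + 6×311.04) = 1779.8 kN.
Tension yield (gross): A_g = 301×12 = 3612 mm². φR_n = 0.90 × 250 × 3612 = 812.7 kN.
Block shear: shear path 2×[59+3×106] = 2×377 mm, A_gv = 9048, A_nv = 2×(377 − 3.5×32)×12 = 6360 mm²; tension across gage: (103 − 1×32)×12 = 852 mm². R_n = min(0.6×400×6360, 0.6×250×9048) + 1.0×400×852 = min(1526.4, 1357.2) + 340.8 = 1698 kN. φR_n = 0.75 × 1698 = 1273.5 kN.
Governing: min(1611.2, 1779.8, 812.7, 1273.5) = 812.7 kN → gross-section yield.

812.7 kN (gross-section yield governs)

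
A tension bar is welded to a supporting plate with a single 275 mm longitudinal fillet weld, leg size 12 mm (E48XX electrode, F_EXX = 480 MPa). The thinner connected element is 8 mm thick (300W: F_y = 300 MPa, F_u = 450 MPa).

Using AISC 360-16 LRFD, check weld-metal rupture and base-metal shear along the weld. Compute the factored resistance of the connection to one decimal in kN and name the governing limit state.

Weld metal: throat = 0.707×12 = 8.484 mm, L = 275 mm. φR_n = 0.75 × 0.6 × 480 × 8.484 × 275 = 503.9 kN.
Base metal shear (8 mm plate): yield φR_n = 1.0×0.6×300×8×275 = 396.0 kN; rupture φR_n = 0.75×0.6×450×8×275 = 445.5 kN; take 396.0 kN (yield).
Governing: min(503.9, 396.0) = 396.0 kN → base-metal shear.

396.0 kN (base-metal shear governs)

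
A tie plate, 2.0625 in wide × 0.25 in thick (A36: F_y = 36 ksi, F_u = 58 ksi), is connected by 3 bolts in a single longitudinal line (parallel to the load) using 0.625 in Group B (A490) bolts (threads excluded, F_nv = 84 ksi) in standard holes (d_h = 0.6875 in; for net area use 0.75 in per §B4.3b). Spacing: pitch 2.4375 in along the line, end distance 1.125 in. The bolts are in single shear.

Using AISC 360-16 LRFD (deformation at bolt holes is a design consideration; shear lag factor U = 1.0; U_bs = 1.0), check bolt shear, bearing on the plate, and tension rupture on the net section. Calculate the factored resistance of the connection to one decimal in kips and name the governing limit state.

14.3 kips (net-section rupture governs)

Bolt shear: A_b = π(0.625)²/4 = 0.3068 in². φR_n = 0.75 × 84 × 0.3068 × 3 × 1 = 58.0 kips.
Bearing (0.25 in plate, F_u = 58 ksi): end bolts L_c = 1.125 − 0.6875/2 = 0.78125, R_n = min(1.2×0.78125×0.25×58, 2.4×0.625×0.25×58) = 13.594 kips/bolt; interior L_c = 2.4375 − 0.6875 = 1.75, R_n = 21.75 kips/bolt. φR_n = 0.75 × (1×13.594 + 2×21.75) = 42.8 kips.
Tension rupture (net): A_n = (2.0625 − 1×0.75)×0.25 = 0.32813 in² (U = 1.0, A_e = A_n). φR_n = 0.75 × 58 × 0.32813 = 14.3 kips.
Governing: min(58.0, 42.8, 14.3) = 14.3 kips → net-section rupture.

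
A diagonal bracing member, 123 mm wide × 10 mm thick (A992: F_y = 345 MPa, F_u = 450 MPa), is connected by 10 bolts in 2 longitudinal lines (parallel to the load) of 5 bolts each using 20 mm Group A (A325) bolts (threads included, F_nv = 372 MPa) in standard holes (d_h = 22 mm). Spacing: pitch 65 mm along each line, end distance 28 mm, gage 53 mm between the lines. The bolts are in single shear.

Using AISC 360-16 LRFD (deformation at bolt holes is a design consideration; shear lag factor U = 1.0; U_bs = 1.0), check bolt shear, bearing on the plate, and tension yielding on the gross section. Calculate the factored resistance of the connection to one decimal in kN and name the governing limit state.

381.9 kN (gross-section yield governs)

Bolt shear: A_b = π(20)²/4 = 314.16 mm². φR_n = 0.75 × 372 × 314.16 × 10 × 1 = 876.5 kN.
Bearing (10 mm plate, F_u = 450 MPa): end bolts L_c = 28 − 22/2 = 17, R_n = min(1.2×17×10×450, 2.4×20×10×450) = 91.8 kN/bolt; interior L_c = 65 − 22 = 43, R_n = 216 kN/bolt. φR_n = 0.75 × (2×91.8 + 8×216) = 1433.7 kN.
Tension yield (gross): A_g = 123×10 = 1230 mm². φR_n = 0.90 × 345 × 1230 = 381.9 kN.
Governing: min(876.5, 1433.7, 381.9) = 381.9 kN → gross-section yield.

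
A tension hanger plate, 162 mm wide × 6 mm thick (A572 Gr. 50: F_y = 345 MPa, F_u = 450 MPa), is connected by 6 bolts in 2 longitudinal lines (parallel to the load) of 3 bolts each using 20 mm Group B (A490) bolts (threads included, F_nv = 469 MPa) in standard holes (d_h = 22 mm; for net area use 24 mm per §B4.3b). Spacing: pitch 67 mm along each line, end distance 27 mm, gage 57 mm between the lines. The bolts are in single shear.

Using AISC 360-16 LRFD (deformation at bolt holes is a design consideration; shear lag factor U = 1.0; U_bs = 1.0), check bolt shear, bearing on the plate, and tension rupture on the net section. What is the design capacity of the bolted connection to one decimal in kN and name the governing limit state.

230.9 kN (net-section rupture governs)

Bolt shear: A_b = π(20)²/4 = 314.16 mm². φR_n = 0.75 × 469 × 314.16 × 6 × 1 = 663.0 kN.
Bearing (6 mm plate, F_u = 450 MPa): end bolts L_c = 27 − 22/2 = 16, R_n = min(1.2×16×6×450, 2.4×20×6×450) = 51.84 kN/bolt; interior L_c = 67 − 22 = 45, R_n = 129.6 kN/bolt. φR_n = 0.75 × (2×51.84 + 4×129.6) = 466.6 kN.
Tension rupture (net): A_n = (162 − 2×24)×6 = 684 mm² (U = 1.0, A_e = A_n). φR_n = 0.75 × 450 × 684 = 230.9 kN.
Governing: min(663.0, 466.6, 230.9) = 230.9 kN → net-section rupture.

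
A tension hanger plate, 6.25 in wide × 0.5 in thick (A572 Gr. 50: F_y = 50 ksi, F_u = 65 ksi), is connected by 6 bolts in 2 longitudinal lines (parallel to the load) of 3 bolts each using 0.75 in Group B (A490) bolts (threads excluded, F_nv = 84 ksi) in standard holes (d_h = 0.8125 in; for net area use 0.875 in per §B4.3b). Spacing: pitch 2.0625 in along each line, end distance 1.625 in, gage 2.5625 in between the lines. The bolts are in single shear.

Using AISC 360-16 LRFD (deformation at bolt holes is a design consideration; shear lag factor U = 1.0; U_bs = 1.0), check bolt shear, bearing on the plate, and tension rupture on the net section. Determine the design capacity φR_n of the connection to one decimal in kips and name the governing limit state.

Bolt shear: A_b = π(0.75)²/4 = 0.44179 in². φR_n = 0.75 × 84 × 0.44179 × 6 × 1 = 167.0 kips.
Bearing (0.5 in plate, F_u = 65 ksi): end bolts L_c = 1.625 − 0.8125/2 = 1.21875, R_n = min(1.2×1.21875×0.5×65, 2.4×0.75×0.5×65) = 47.531 kips/bolt; interior L_c = 2.0625 − 0.8125 = 1.25, R_n = 48.75 kips/bolt. φR_n = 0.75 × (2×47.531 + 4×48.75) = 217.5 kips.
Tension rupture (net): A_n = (6.25 − 2×0.875)×0.5 = 2.25 in² (U = 1.0, A_e = A_n). φR_n = 0.75 × 65 × 2.25 = 109.7 kips.
Governing: min(167.0, 217.5, 109.7) = 109.7 kips → net-section rupture.

109.7 kips (net-section rupture governs)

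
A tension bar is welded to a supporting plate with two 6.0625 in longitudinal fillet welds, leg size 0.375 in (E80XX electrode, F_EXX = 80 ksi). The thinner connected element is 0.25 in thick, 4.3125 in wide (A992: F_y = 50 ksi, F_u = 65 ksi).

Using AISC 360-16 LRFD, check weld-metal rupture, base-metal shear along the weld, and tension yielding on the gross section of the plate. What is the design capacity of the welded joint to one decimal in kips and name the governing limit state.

Weld metal: throat = 0.707×0.375 = 0.26513 in, L = 2×6.0625 = 12.125 in. φR_n = 0.75 × 0.6 × 80 × 0.26513 × 12.125 = 115.7 kips.
Base metal shear (0.25 in plate): yield φR_n = 1.0×0.6×50×0.25×12.125 = 90.9 kips; rupture φR_n = 0.75×0.6×65×0.25×12.125 = 88.7 kips; take 88.7 kips (rupture).
Tension yield (gross): A_g = 4.3125×0.25 = 1.0781 in². φR_n = 0.90 × 50 × 1.0781 = 48.5 kips.
Governing: min(115.7, 88.7, 48.5) = 48.5 kips → gross-section yield.

48.5 kips (gross-section yield governs)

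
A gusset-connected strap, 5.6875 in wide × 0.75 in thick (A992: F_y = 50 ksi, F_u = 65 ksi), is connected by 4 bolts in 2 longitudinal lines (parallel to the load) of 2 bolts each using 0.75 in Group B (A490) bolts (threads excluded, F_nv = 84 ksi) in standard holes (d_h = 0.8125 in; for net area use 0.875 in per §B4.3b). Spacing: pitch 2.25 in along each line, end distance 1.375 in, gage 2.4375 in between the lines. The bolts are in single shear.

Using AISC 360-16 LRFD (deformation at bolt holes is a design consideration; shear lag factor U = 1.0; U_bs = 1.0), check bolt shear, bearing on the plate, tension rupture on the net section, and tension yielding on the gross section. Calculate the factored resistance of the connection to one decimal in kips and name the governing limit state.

Bolt shear: A_b = π(0.75)²/4 = 0.44179 in². φR_n = 0.75 × 84 × 0.44179 × 4 × 1 = 111.3 kips.
Bearing (0.75 in plate, F_u = 65 ksi): end bolts L_c = 1.375 − 0.8125/2 = 0.96875, R_n = min(1.2×0.96875×0.75×65, 2.4×0.75×0.75×65) = 56.672 kips/bolt; interior L_c = 2.25 − 0.8125 = 1.4375, R_n = 84.094 kips/bolt. φR_n = 0.75 × (2×56.672 + 2×84.094) = 211.1 kips.
Tension rupture (net): A_n = (5.6875 − 2×0.875)×0.75 = 2.9531 in² (U = 1.0, A_e = A_n). φR_n = 0.75 × 65 × 2.9531 = 144.0 kips.
Tension yield (gross): A_g = 5.6875×0.75 = 4.2656 in². φR_n = 0.90 × 50 × 4.2656 = 192.0 kips.
Governing: min(111.3, 211.1, 144.0, 192.0) = 111.3 kips → bolt shear.

111.3 kips (bolt shear governs)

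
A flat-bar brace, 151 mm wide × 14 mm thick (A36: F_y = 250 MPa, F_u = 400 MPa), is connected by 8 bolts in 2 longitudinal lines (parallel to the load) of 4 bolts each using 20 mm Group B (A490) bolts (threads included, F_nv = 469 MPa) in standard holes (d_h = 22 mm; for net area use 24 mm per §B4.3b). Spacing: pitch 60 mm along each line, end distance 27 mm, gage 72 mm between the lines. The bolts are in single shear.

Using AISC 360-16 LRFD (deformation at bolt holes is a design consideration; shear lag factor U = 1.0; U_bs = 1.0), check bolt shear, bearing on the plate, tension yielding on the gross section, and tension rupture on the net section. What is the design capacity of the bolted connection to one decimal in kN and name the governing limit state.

Bolt shear: A_b = π(20)²/4 = 314.16 mm². φR_n = 0.75 × 469 × 314.16 × 8 × 1 = 884.0 kN.
Bearing (14 mm plate, F_u = 400 MPa): end bolts L_c = 27 − 22/2 = 16, R_n = min(1.2×16×14×400, 2.4×20×14×400) = 107.52 kN/bolt; interior L_c = 60 − 22 = 38, R_n = 255.36 kN/bolt. φR_n = 0.75 × (2×107.52 + 6×255.36) = 1310.4 kN.
Tension yield (gross): A_g = 151×14 = 2114 mm². φR_n = 0.90 × 250 × 2114 = 475.7 kN.
Tension rupture (net): A_n = (151 − 2×24)×14 = 1442 mm² (U = 1.0, A_e = A_n). φR_n = 0.75 × 400 × 1442 = 432.6 kN.
Governing: min(884.0, 1310.4, 475.7, 432.6) = 432.6 kN → net-section rupture.

432.6 kN (net-section rupture governs)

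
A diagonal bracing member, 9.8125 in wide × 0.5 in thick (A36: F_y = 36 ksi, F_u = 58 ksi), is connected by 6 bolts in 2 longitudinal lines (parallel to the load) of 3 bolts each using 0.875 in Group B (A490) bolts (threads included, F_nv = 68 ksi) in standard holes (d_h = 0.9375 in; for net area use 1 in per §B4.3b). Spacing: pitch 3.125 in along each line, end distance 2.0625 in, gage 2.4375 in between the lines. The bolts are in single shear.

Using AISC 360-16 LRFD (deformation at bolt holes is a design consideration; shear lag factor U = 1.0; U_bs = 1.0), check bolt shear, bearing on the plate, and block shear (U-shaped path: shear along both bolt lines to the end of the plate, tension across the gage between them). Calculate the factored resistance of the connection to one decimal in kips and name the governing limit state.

Bolt shear: A_b = π(0.875)²/4 = 0.60132 in². φR_n = 0.75 × 68 × 0.60132 × 6 × 1 = 184.0 kips.
Bearing (0.5 in plate, F_u = 58 ksi): end bolts L_c = 2.0625 − 0.9375/2 = 1.59375, R_n = min(1.2×1.59375×0.5×58, 2.4×0.875×0.5×58) = 55.463 kips/bolt; interior L_c = 3.125 − 0.9375 = 2.1875, R_n = 60.9 kips/bolt. φR_n = 0.75 × (2×55.463 + 4×60.9) = 265.9 kips.
Block shear: shear path 2×[2.0625+2×3.125] = 2×8.3125 in, A_gv = 8.3125, A_nv = 2×(8.3125 − 2.5×1)×0.5 = 5.8125 in²; tension across gage: (2.4375 − 1×1)×0.5 = 0.71875 in². R_n = min(0.6×58×5.8125, 0.6×36×8.3125) + 1.0×58×0.71875 = min(202.28, 179.55) + 41.688 = 221.24 kips. φR_n = 0.75 × 221.24 = 165.9 kips.
Governing: min(184.0, 265.9, 165.9) = 165.9 kips → block shear.

165.9 kips (block shear governs)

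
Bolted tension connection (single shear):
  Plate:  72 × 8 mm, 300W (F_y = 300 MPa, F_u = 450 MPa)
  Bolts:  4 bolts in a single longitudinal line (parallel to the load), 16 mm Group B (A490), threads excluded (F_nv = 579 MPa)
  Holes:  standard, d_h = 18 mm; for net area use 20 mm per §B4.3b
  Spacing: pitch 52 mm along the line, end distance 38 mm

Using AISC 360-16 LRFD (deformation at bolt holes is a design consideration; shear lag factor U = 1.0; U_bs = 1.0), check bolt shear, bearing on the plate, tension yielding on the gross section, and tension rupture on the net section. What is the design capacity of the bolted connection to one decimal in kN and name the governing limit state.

Bolt shear: A_b = π(16)²/4 = 201.06 mm². φR_n = 0.75 × 579 × 201.06 × 4 × 1 = 349.2 kN.
Bearing (8 mm plate, F_u = 450 MPa): end bolts L_c = 38 − 18/2 = 29, R_n = min(1.2×29×8×450, 2.4×16×8×450) = 125.28 kN/bolt; interior L_c = 52 − 18 = 34, R_n = 138.24 kN/bolt. φR_n = 0.75 × (1×125.28 + 3×138.24) = 405.0 kN.
Tension yield (gross): A_g = 72×8 = 576 mm². φR_n = 0.90 × 300 × 576 = 155.5 kN.
Tension rupture (net): A_n = (72 − 1×20)×8 = 416 mm² (U = 1.0, A_e = A_n). φR_n = 0.75 × 450 × 416 = 140.4 kN.
Governing: min(349.2, 405.0, 155.5, 140.4) = 140.4 kN → net-section rupture.

140.4 kN (net-section rupture governs)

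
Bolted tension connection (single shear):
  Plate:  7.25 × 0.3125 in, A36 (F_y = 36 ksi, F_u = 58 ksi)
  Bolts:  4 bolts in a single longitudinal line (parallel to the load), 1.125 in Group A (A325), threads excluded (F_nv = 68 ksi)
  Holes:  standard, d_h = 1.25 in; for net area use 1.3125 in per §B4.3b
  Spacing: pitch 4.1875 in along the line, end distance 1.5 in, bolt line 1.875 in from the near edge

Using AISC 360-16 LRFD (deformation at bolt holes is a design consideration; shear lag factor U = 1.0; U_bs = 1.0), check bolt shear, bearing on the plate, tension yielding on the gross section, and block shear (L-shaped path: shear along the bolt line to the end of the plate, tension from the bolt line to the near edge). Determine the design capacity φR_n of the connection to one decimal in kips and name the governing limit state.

Bolt shear: A_b = π(1.125)²/4 = 0.99402 in². φR_n = 0.75 × 68 × 0.99402 × 4 × 1 = 202.8 kips.
Bearing (0.3125 in plate, F_u = 58 ksi): end bolts L_c = 1.5 − 1.25/2 = 0.875, R_n = min(1.2×0.875×0.3125×58, 2.4×1.125×0.3125×58) = 19.031 kips/bolt; interior L_c = 4.1875 − 1.25 = 2.9375, R_n = 48.938 kips/bolt. φR_n = 0.75 × (1×19.031 + 3×48.938) = 124.4 kips.
Tension yield (gross): A_g = 7.25×0.3125 = 2.2656 in². φR_n = 0.90 × 36 × 2.2656 = 73.4 kips.
Block shear: shear path 1×[1.5+3×4.1875] = 1×14.0625 in, A_gv = 4.3945, A_nv = 1×(14.0625 − 3.5×1.3125)×0.3125 = 2.959 in²; tension to near edge: (1.875 − 0.5×1.3125)×0.3125 = 0.38086 in². R_n = min(0.6×58×2.959, 0.6×36×4.3945) + 1.0×58×0.38086 = min(102.97, 94.921) + 22.09 = 117.01 kips. φR_n = 0.75 × 117.01 = 87.8 kips.
Governing: min(202.8, 124.4, 73.4, 87.8) = 73.4 kips → gross-section yield.

73.4 kips (gross-section yield governs)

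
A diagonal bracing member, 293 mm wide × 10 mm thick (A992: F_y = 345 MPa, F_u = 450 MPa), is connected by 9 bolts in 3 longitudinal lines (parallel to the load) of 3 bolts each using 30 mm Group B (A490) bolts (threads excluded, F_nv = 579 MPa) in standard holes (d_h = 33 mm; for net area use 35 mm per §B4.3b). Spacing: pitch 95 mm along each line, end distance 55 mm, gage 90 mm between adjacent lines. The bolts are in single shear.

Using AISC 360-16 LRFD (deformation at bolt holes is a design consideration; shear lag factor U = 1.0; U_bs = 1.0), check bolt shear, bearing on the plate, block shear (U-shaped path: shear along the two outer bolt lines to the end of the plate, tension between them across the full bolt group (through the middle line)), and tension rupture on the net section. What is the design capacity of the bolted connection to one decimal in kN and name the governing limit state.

Bolt shear: A_b = π(30)²/4 = 706.86 mm². φR_n = 0.75 × 579 × 706.86 × 9 × 1 = 2762.6 kN.
Bearing (10 mm plate, F_u = 450 MPa): end bolts L_c = 55 − 33/2 = 38.5, R_n = min(1.2×38.5×10×450, 2.4×30×10×450) = 207.9 kN/bolt; interior L_c = 95 − 33 = 62, R_n = 324 kN/bolt. φR_n = 0.75 × (3×207.9 + 6×324) = 1925.8 kN.
Block shear: shear path 2×[55+2×95] = 2×245 mm, A_gv = 4900, A_nv = 2×(245 − 2.5×35)×10 = 3150 mm²; tension across gage: (180 − 2×35)×10 = 1100 mm². R_n = min(0.6×450×3150, 0.6×345×4900) + 1.0×450×1100 = min(850.5, 1014.3) + 495 = 1345.5 kN. φR_n = 0.75 × 1345.5 = 1009.1 kN.
Tension rupture (net): A_n = (293 − 3×35)×10 = 1880 mm² (U = 1.0, A_e = A_n). φR_n = 0.75 × 450 × 1880 = 634.5 kN.
Governing: min(2762.6, 1925.8, 1009.1, 634.5) = 634.5 kN → net-section rupture.

634.5 kN (net-section rupture governs)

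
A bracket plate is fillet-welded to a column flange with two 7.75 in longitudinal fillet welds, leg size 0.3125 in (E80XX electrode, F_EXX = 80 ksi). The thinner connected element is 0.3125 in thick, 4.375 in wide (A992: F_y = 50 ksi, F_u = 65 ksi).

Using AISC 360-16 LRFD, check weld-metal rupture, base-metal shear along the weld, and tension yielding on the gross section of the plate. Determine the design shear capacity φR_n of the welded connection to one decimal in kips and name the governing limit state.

61.5 kips (gross-section yield governs)

Weld metal: throat = 0.707×0.3125 = 0.22094 in, L = 2×7.75 = 15.5 in. φR_n = 0.75 × 0.6 × 80 × 0.22094 × 15.5 = 123.3 kips.
Base metal shear (0.3125 in plate): yield φR_n = 1.0×0.6×50×0.3125×15.5 = 145.3 kips; rupture φR_n = 0.75×0.6×65×0.3125×15.5 = 141.7 kips; take 141.7 kips (rupture).
Tension yield (gross): A_g = 4.375×0.3125 = 1.3672 in². φR_n = 0.90 × 50 × 1.3672 = 61.5 kips.
Governing: min(123.3, 141.7, 61.5) = 61.5 kips → gross-section yield.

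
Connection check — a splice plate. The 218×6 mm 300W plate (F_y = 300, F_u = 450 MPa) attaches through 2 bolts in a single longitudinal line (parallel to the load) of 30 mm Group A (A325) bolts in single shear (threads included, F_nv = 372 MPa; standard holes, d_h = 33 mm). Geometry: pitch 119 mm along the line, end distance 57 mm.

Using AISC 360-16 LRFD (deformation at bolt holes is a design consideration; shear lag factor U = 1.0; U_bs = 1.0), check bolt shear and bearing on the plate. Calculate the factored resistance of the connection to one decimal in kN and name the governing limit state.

Bolt shear: A_b = π(30)²/4 = 706.86 mm². φR_n = 0.75 × 372 × 706.86 × 2 × 1 = 394.4 kN.
Bearing (6 mm plate, F_u = 450 MPa): end bolts L_c = 57 − 33/2 = 40.5, R_n = min(1.2×40.5×6×450, 2.4×30×6×450) = 131.22 kN/bolt; interior L_c = 119 − 33 = 86, R_n = 194.4 kN/bolt. φR_n = 0.75 × (1×131.22 + 1×194.4) = 244.2 kN.
Governing: min(394.4, 244.2) = 244.2 kN → bearing.

244.2 kN (bearing governs)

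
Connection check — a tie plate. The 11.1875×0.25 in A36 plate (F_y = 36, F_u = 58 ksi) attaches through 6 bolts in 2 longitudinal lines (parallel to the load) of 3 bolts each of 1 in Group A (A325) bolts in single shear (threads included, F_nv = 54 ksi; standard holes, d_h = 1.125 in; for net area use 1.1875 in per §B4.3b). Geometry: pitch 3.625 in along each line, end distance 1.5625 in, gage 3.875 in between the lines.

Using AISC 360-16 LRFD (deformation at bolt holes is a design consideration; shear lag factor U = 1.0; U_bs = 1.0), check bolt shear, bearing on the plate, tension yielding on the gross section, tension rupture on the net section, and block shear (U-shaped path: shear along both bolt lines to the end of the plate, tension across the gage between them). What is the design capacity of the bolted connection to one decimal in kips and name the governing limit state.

Bolt shear: A_b = π(1)²/4 = 0.7854 in². φR_n = 0.75 × 54 × 0.7854 × 6 × 1 = 190.9 kips.
Bearing (0.25 in plate, F_u = 58 ksi): end bolts L_c = 1.5625 − 1.125/2 = 1, R_n = min(1.2×1×0.25×58, 2.4×1×0.25×58) = 17.4 kips/bolt; interior L_c = 3.625 − 1.125 = 2.5, R_n = 34.8 kips/bolt. φR_n = 0.75 × (2×17.4 + 4×34.8) = 130.5 kips.
Tension yield (gross): A_g = 11.1875×0.25 = 2.7969 in². φR_n = 0.90 × 36 × 2.7969 = 90.6 kips.
Tension rupture (net): A_n = (11.1875 − 2×1.1875)×0.25 = 2.2031 in² (U = 1.0, A_e = A_n). φR_n = 0.75 × 58 × 2.2031 = 95.8 kips.
Block shear: shear path 2×[1.5625+2×3.625] = 2×8.8125 in, A_gv = 4.4063, A_nv = 2×(8.8125 − 2.5×1.1875)×0.25 = 2.9219 in²; tension across gage: (3.875 − 1×1.1875)×0.25 = 0.67188 in². R_n = min(0.6×58×2.9219, 0.6×36×4.4063) + 1.0×58×0.67188 = min(101.68, 95.176) + 38.969 = 134.15 kips. φR_n = 0.75 × 134.15 = 100.6 kips.
Governing: min(190.9, 130.5, 90.6, 95.8, 100.6) = 90.6 kips → gross-section yield.

90.6 kips (gross-section yield governs)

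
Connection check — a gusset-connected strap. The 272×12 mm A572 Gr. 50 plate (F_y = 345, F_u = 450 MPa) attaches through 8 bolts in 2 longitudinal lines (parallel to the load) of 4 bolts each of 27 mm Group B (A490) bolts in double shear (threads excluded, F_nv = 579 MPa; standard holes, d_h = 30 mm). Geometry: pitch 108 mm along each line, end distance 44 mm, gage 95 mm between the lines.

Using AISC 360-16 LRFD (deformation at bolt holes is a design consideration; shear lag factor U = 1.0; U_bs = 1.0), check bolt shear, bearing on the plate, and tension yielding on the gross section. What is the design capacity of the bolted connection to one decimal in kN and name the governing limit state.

1013.5 kN (gross-section yield governs)

Bolt shear: A_b = π(27)²/4 = 572.56 mm². φR_n = 0.75 × 579 × 572.56 × 8 × 2 = 3978.1 kN.
Bearing (12 mm plate, F_u = 450 MPa): end bolts L_c = 44 − 30/2 = 29, R_n = min(1.2×29×12×450, 2.4×27×12×450) = 187.92 kN/bolt; interior L_c = 108 − 30 = 78, R_n = 349.92 kN/bolt. φR_n = 0.75 × (2×187.92 + 6×349.92) = 1856.5 kN.
Tension yield (gross): A_g = 272×12 = 3264 mm². φR_n = 0.90 × 345 × 3264 = 1013.5 kN.
Governing: min(3978.1, 1856.5, 1013.5) = 1013.5 kN → gross-section yield.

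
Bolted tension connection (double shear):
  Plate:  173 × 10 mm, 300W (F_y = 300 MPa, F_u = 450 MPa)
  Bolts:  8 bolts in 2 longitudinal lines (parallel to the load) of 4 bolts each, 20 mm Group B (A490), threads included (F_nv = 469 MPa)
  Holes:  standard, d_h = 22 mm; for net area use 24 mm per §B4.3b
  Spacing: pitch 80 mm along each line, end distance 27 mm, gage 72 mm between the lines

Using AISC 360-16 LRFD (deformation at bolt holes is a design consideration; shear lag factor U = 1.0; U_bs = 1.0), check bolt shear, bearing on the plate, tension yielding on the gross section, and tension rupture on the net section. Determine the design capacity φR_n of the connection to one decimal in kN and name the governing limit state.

421.9 kN (net-section rupture governs)

Bolt shear: A_b = π(20)²/4 = 314.16 mm². φR_n = 0.75 × 469 × 314.16 × 8 × 2 = 1768.1 kN.
Bearing (10 mm plate, F_u = 450 MPa): end bolts L_c = 27 − 22/2 = 16, R_n = min(1.2×16×10×450, 2.4×20×10×450) = 86.4 kN/bolt; interior L_c = 80 − 22 = 58, R_n = 216 kN/bolt. φR_n = 0.75 × (2×86.4 + 6×216) = 1101.6 kN.
Tension yield (gross): A_g = 173×10 = 1730 mm². φR_n = 0.90 × 300 × 1730 = 467.1 kN.
Tension rupture (net): A_n = (173 − 2×24)×10 = 1250 mm² (U = 1.0, A_e = A_n). φR_n = 0.75 × 450 × 1250 = 421.9 kN.
Governing: min(1768.1, 1101.6, 467.1, 421.9) = 421.9 kN → net-section rupture.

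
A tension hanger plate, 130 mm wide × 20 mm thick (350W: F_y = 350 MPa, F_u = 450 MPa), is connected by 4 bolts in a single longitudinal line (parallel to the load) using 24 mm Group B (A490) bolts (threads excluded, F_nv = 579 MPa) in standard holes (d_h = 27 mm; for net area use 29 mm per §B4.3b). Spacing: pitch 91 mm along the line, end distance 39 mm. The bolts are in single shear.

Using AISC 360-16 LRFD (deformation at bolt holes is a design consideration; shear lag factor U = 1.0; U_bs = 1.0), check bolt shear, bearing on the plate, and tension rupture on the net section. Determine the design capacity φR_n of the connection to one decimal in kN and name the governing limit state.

681.8 kN (net-section rupture governs)

Bolt shear: A_b = π(24)²/4 = 452.39 mm². φR_n = 0.75 × 579 × 452.39 × 4 × 1 = 785.8 kN.
Bearing (20 mm plate, F_u = 450 MPa): end bolts L_c = 39 − 27/2 = 25.5, R_n = min(1.2×25.5×20×450, 2.4×24×20×450) = 275.4 kN/bolt; interior L_c = 91 − 27 = 64, R_n = 518.4 kN/bolt. φR_n = 0.75 × (1×275.4 + 3×518.4) = 1373.0 kN.
Tension rupture (net): A_n = (130 − 1×29)×20 = 2020 mm² (U = 1.0, A_e = A_n). φR_n = 0.75 × 450 × 2020 = 681.8 kN.
Governing: min(785.8, 1373.0, 681.8) = 681.8 kN → net-section rupture.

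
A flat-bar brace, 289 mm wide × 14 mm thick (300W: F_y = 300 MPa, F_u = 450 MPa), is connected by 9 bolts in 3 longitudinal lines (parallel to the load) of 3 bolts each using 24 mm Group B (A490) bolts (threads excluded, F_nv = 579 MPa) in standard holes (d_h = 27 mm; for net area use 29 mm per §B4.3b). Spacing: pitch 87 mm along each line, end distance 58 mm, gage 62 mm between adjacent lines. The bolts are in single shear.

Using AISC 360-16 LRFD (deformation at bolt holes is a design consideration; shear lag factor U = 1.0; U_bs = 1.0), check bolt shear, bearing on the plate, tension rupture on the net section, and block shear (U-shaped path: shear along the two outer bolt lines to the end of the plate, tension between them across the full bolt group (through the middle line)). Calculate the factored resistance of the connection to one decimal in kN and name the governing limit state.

Bolt shear: A_b = π(24)²/4 = 452.39 mm². φR_n = 0.75 × 579 × 452.39 × 9 × 1 = 1768.1 kN.
Bearing (14 mm plate, F_u = 450 MPa): end bolts L_c = 58 − 27/2 = 44.5, R_n = min(1.2×44.5×14×450, 2.4×24×14×450) = 336.42 kN/bolt; interior L_c = 87 − 27 = 60, R_n = 362.88 kN/bolt. φR_n = 0.75 × (3×336.42 + 6×362.88) = 2389.9 kN.
Tension rupture (net): A_n = (289 − 3×29)×14 = 2828 mm² (U = 1.0, A_e = A_n). φR_n = 0.75 × 450 × 2828 = 954.5 kN.
Block shear: shear path 2×[58+2×87] = 2×232 mm, A_gv = 6496, A_nv = 2×(232 − 2.5×29)×14 = 4466 mm²; tension across gage: (124 − 2×29)×14 = 924 mm². R_n = min(0.6×450×4466, 0.6×300×6496) + 1.0×450×924 = min(1205.8, 1169.3) + 415.8 = 1585.1 kN. φR_n = 0.75 × 1585.1 = 1188.8 kN.
Governing: min(1768.1, 2389.9, 954.5, 1188.8) = 954.5 kN → net-section rupture.

954.5 kN (net-section rupture governs)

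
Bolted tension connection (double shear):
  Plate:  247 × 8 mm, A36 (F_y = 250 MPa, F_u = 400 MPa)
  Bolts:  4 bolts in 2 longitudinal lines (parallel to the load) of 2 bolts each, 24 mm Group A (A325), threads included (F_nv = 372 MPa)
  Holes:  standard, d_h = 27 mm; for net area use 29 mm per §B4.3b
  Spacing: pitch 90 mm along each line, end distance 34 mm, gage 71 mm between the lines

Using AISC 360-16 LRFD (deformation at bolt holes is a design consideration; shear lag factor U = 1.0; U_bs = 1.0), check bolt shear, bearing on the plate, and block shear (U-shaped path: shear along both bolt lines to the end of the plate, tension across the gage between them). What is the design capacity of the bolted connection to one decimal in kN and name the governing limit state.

324.0 kN (block shear governs)

Bolt shear: A_b = π(24)²/4 = 452.39 mm². φR_n = 0.75 × 372 × 452.39 × 4 × 2 = 1009.7 kN.
Bearing (8 mm plate, F_u = 400 MPa): end bolts L_c = 34 − 27/2 = 20.5, R_n = min(1.2×20.5×8×400, 2.4×24×8×400) = 78.72 kN/bolt; interior L_c = 90 − 27 = 63, R_n = 184.32 kN/bolt. φR_n = 0.75 × (2×78.72 + 2×184.32) = 394.6 kN.
Block shear: shear path 2×[34+1×90] = 2×124 mm, A_gv = 1984, A_nv = 2×(124 − 1.5×29)×8 = 1288 mm²; tension across gage: (71 − 1×29)×8 = 336 mm². R_n = min(0.6×400×1288, 0.6×250×1984) + 1.0×400×336 = min(309.12, 297.6) + 134.4 = 432 kN. φR_n = 0.75 × 432 = 324.0 kN.
Governing: min(1009.7, 394.6, 324.0) = 324.0 kN → block shear.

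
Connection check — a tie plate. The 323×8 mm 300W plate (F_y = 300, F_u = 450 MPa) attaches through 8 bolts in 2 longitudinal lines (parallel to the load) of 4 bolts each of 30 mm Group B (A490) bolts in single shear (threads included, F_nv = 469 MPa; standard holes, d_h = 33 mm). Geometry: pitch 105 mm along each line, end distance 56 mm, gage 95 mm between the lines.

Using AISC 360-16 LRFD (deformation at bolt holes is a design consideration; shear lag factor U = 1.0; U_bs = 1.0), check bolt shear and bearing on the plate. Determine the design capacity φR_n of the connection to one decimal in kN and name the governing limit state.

Bolt shear: A_b = π(30)²/4 = 706.86 mm². φR_n = 0.75 × 469 × 706.86 × 8 × 1 = 1989.1 kN.
Bearing (8 mm plate, F_u = 450 MPa): end bolts L_c = 56 − 33/2 = 39.5, R_n = min(1.2×39.5×8×450, 2.4×30×8×450) = 170.64 kN/bolt; interior L_c = 105 − 33 = 72, R_n = 259.2 kN/bolt. φR_n = 0.75 × (2×170.64 + 6×259.2) = 1422.4 kN.
Governing: min(1989.1, 1422.4) = 1422.4 kN → bearing.

1422.4 kN (bearing governs)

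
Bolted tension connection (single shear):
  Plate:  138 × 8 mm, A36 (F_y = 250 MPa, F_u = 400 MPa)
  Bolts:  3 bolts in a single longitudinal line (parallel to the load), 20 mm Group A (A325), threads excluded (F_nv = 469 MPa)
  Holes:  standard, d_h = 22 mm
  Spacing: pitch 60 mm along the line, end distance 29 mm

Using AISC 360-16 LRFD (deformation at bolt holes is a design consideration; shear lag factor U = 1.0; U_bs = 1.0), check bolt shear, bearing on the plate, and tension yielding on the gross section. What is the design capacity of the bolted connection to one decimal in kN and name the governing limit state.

248.4 kN (gross-section yield governs)

Bolt shear: A_b = π(20)²/4 = 314.16 mm². φR_n = 0.75 × 469 × 314.16 × 3 × 1 = 331.5 kN.
Bearing (8 mm plate, F_u = 400 MPa): end bolts L_c = 29 − 22/2 = 18, R_n = min(1.2×18×8×400, 2.4×20×8×400) = 69.12 kN/bolt; interior L_c = 60 − 22 = 38, R_n = 145.92 kN/bolt. φR_n = 0.75 × (1×69.12 + 2×145.92) = 270.7 kN.
Tension yield (gross): A_g = 138×8 = 1104 mm². φR_n = 0.90 × 250 × 1104 = 248.4 kN.
Governing: min(331.5, 270.7, 248.4) = 248.4 kN → gross-section yield.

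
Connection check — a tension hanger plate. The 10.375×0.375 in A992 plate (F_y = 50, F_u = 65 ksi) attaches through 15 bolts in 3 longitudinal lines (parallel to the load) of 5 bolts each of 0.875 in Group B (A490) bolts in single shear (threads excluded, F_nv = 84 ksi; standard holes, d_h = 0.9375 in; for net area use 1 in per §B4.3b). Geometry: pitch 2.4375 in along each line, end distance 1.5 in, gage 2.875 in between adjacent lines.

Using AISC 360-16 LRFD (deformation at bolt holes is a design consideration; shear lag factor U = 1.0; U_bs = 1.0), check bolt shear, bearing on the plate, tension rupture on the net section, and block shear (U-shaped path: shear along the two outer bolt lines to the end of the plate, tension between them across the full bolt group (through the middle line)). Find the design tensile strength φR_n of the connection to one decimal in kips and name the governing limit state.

134.8 kips (net-section rupture governs)

Bolt shear: A_b = π(0.875)²/4 = 0.60132 in². φR_n = 0.75 × 84 × 0.60132 × 15 × 1 = 568.2 kips.
Bearing (0.375 in plate, F_u = 65 ksi): end bolts L_c = 1.5 − 0.9375/2 = 1.03125, R_n = min(1.2×1.03125×0.375×65, 2.4×0.875×0.375×65) = 30.164 kips/bolt; interior L_c = 2.4375 − 0.9375 = 1.5, R_n = 43.875 kips/bolt. φR_n = 0.75 × (3×30.164 + 12×43.875) = 462.7 kips.
Tension rupture (net): A_n = (10.375 − 3×1)×0.375 = 2.7656 in² (U = 1.0, A_e = A_n). φR_n = 0.75 × 65 × 2.7656 = 134.8 kips.
Block shear: shear path 2×[1.5+4×2.4375] = 2×11.25 in, A_gv = 8.4375, A_nv = 2×(11.25 − 4.5×1)×0.375 = 5.0625 in²; tension across gage: (5.75 − 2×1)×0.375 = 1.4063 in². R_n = min(0.6×65×5.0625, 0.6×50×8.4375) + 1.0×65×1.4063 = min(197.44, 253.13) + 91.41 = 288.85 kips. φR_n = 0.75 × 288.85 = 216.6 kips.
Governing: min(568.2, 462.7, 134.8, 216.6) = 134.8 kips → net-section rupture.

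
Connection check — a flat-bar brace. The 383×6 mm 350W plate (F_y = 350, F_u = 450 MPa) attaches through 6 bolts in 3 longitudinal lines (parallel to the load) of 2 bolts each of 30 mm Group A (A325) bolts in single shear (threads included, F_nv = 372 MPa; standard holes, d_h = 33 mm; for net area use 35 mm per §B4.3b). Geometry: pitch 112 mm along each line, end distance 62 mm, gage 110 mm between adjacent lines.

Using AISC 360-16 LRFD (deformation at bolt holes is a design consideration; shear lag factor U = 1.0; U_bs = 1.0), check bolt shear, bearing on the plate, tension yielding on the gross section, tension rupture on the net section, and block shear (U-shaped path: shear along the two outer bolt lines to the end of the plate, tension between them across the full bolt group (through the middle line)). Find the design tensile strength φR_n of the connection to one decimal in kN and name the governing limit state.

563.0 kN (net-section rupture governs)

Bolt shear: A_b = π(30)²/4 = 706.86 mm². φR_n = 0.75 × 372 × 706.86 × 6 × 1 = 1183.3 kN.
Bearing (6 mm plate, F_u = 450 MPa): end bolts L_c = 62 − 33/2 = 45.5, R_n = min(1.2×45.5×6×450, 2.4×30×6×450) = 147.42 kN/bolt; interior L_c = 112 − 33 = 79, R_n = 194.4 kN/bolt. φR_n = 0.75 × (3×147.42 + 3×194.4) = 769.1 kN.
Tension yield (gross): A_g = 383×6 = 2298 mm². φR_n = 0.90 × 350 × 2298 = 723.9 kN.
Tension rupture (net): A_n = (383 − 3×35)×6 = 1668 mm² (U = 1.0, A_e = A_n). φR_n = 0.75 × 450 × 1668 = 563.0 kN.
Block shear: shear path 2×[62+1×112] = 2×174 mm, A_gv = 2088, A_nv = 2×(174 − 1.5×35)×6 = 1458 mm²; tension across gage: (220 − 2×35)×6 = 900 mm². R_n = min(0.6×450×1458, 0.6×350×2088) + 1.0×450×900 = min(393.66, 438.48) + 405 = 798.66 kN. φR_n = 0.75 × 798.66 = 599.0 kN.
Governing: min(1183.3, 769.1, 723.9, 563.0, 599.0) = 563.0 kN → net-section rupture.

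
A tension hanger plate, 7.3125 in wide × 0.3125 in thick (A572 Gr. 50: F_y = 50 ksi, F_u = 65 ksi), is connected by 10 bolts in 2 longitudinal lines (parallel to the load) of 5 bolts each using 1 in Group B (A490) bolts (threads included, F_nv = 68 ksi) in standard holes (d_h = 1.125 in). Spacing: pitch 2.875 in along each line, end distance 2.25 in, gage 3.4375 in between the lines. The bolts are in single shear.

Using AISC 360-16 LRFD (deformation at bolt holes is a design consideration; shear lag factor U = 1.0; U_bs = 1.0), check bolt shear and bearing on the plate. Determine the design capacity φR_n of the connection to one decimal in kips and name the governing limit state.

Bolt shear: A_b = π(1)²/4 = 0.7854 in². φR_n = 0.75 × 68 × 0.7854 × 10 × 1 = 400.6 kips.
Bearing (0.3125 in plate, F_u = 65 ksi): end bolts L_c = 2.25 − 1.125/2 = 1.6875, R_n = min(1.2×1.6875×0.3125×65, 2.4×1×0.3125×65) = 41.133 kips/bolt; interior L_c = 2.875 − 1.125 = 1.75, R_n = 42.656 kips/bolt. φR_n = 0.75 × (2×41.133 + 8×42.656) = 317.6 kips.
Governing: min(400.6, 317.6) = 317.6 kips → bearing.

317.6 kips (bearing governs)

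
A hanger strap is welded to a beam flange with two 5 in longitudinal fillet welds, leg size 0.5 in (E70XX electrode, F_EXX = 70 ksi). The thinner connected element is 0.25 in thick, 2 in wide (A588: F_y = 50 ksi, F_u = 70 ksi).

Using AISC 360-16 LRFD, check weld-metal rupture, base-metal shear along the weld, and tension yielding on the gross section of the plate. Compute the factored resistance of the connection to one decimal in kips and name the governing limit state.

Weld metal: throat = 0.707×0.5 = 0.3535 in, L = 2×5 = 10 in. φR_n = 0.75 × 0.6 × 70 × 0.3535 × 10 = 111.4 kips.
Base metal shear (0.25 in plate): yield φR_n = 1.0×0.6×50×0.25×10 = 75.0 kips; rupture φR_n = 0.75×0.6×70×0.25×10 = 78.8 kips; take 75.0 kips (yield).
Tension yield (gross): A_g = 2×0.25 = 0.5 in². φR_n = 0.90 × 50 × 0.5 = 22.5 kips.
Governing: min(111.4, 75.0, 22.5) = 22.5 kips → gross-section yield.

22.5 kips (gross-section yield governs)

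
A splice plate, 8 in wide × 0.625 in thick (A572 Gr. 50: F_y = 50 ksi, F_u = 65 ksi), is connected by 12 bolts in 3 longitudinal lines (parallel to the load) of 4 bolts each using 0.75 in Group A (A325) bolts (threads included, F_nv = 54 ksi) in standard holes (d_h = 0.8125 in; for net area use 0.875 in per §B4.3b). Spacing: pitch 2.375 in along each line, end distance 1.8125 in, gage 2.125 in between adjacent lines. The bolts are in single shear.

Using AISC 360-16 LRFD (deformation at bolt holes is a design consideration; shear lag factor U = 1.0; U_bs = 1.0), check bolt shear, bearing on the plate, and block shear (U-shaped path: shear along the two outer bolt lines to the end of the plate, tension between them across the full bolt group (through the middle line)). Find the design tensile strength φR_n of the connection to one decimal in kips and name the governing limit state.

214.7 kips (bolt shear governs)

Bolt shear: A_b = π(0.75)²/4 = 0.44179 in². φR_n = 0.75 × 54 × 0.44179 × 12 × 1 = 214.7 kips.
Bearing (0.625 in plate, F_u = 65 ksi): end bolts L_c = 1.8125 − 0.8125/2 = 1.40625, R_n = min(1.2×1.40625×0.625×65, 2.4×0.75×0.625×65) = 68.555 kips/bolt; interior L_c = 2.375 − 0.8125 = 1.5625, R_n = 73.125 kips/bolt. φR_n = 0.75 × (3×68.555 + 9×73.125) = 647.8 kips.
Block shear: shear path 2×[1.8125+3×2.375] = 2×8.9375 in, A_gv = 11.172, A_nv = 2×(8.9375 − 3.5×0.875)×0.625 = 7.3438 in²; tension across gage: (4.25 − 2×0.875)×0.625 = 1.5625 in². R_n = min(0.6×65×7.3438, 0.6×50×11.172) + 1.0×65×1.5625 = min(286.41, 335.16) + 101.56 = 387.97 kips. φR_n = 0.75 × 387.97 = 291.0 kips.
Governing: min(214.7, 647.8, 291.0) = 214.7 kips → bolt shear.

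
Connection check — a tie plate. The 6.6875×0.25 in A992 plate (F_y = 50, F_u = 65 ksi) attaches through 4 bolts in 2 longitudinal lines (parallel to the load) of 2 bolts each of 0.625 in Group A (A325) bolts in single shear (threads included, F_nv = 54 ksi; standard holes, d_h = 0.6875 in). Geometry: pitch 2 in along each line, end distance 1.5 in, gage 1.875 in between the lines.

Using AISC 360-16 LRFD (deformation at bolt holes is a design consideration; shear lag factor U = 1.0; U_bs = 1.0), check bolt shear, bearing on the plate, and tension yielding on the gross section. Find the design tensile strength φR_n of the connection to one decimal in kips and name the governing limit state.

49.7 kips (bolt shear governs)

Bolt shear: A_b = π(0.625)²/4 = 0.3068 in². φR_n = 0.75 × 54 × 0.3068 × 4 × 1 = 49.7 kips.
Bearing (0.25 in plate, F_u = 65 ksi): end bolts L_c = 1.5 − 0.6875/2 = 1.15625, R_n = min(1.2×1.15625×0.25×65, 2.4×0.625×0.25×65) = 22.547 kips/bolt; interior L_c = 2 − 0.6875 = 1.3125, R_n = 24.375 kips/bolt. φR_n = 0.75 × (2×22.547 + 2×24.375) = 70.4 kips.
Tension yield (gross): A_g = 6.6875×0.25 = 1.6719 in². φR_n = 0.90 × 50 × 1.6719 = 75.2 kips.
Governing: min(49.7, 70.4, 75.2) = 49.7 kips → bolt shear.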